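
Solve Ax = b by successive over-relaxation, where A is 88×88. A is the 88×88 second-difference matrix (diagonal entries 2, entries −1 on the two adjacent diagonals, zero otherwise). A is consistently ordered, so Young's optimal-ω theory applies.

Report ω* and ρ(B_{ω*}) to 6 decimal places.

With n=88, ρ(Jacobi) = cos(π/89) = 0.999377.
root = sin(π/89) = 0.0352915  (since 1−cos² = sin²).
ω* = 2/(1+0.0352915) = 1.931823
[ρ_SOR] ω* − 1 = 0.931823.

ω* = 1.931823, ρ_SOR = 0.931823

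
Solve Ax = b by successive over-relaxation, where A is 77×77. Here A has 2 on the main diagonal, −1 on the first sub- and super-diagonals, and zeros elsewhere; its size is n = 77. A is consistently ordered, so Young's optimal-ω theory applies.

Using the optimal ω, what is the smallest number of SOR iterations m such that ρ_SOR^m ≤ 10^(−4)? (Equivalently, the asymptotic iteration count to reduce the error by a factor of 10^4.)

B_J for the 77×77 system has eigenvalues cos(kπ/78); ρ_J = cos(π/78) = 0.9991890.
1 − cos²(π/78) = sin²(π/78) ⇒ √(1−ρ_J²) = sin(π/78) = 0.0402659.
So ω* = 2/1.0402659 = 1.9225854 (Young).
ρ_SOR = ω* − 1 = 1.9225854 − 1 = 0.9225854.
4·ln10 = 9.21034; −ln(0.9225854) = 0.0805753; m = ⌈9.21034/0.0805753⌉ = ⌈114.307⌉ = 115.

m = 115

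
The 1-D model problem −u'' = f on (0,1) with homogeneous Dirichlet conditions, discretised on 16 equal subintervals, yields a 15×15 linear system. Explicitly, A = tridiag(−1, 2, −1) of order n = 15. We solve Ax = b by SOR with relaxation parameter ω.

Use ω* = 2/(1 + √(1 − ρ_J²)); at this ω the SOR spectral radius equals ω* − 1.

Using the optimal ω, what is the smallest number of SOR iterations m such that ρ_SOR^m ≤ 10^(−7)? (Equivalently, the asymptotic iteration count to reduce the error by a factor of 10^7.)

m = 41

½·tridiag(1,0,1) at n=15: λ_k = cos(kπ/16); max |λ| at k=1 ⇒ ρ_J = cos(π/16) ≈ 0.9807853.
√(1 − cos²(π/16)) = sin(π/16) ≈ 0.1950903.
[ω*] 2 ÷ (1 + 0.1950903) = 2 ÷ 1.1950903 = 1.6735137.
At ω = 1.6735137 every |λ(B_ω)| = ω−1, so ρ_SOR = 0.6735137.
ρ_SOR^m ≤ 10^(−7) ⇔ m ≥ 7·ln10/(−ln 0.6735137) = 16.1181/0.395247 = 40.780; m = ⌈40.780⌉ = 41.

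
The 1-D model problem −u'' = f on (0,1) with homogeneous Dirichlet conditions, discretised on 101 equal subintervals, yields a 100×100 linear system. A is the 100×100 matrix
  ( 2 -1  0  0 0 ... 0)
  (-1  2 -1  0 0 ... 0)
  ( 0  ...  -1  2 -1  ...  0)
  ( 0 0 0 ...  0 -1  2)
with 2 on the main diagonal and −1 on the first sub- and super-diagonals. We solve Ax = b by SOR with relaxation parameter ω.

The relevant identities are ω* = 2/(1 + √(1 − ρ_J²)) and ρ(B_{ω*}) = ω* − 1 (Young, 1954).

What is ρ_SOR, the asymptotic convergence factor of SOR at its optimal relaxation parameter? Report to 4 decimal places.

[ρ_J] n=100: ρ(B_J) = cos(π/(n+1)) = cos(π/101) = 0.9995.
√(1 − cos²(π/101)) = sin(π/101) ≈ 0.03110.
ω* = 2 / (1 + 0.03110) = 2 / 1.03110 ≈ 1.9397.
[ρ_SOR] ω* − 1 = 0.9397.

ρ_SOR = 0.9397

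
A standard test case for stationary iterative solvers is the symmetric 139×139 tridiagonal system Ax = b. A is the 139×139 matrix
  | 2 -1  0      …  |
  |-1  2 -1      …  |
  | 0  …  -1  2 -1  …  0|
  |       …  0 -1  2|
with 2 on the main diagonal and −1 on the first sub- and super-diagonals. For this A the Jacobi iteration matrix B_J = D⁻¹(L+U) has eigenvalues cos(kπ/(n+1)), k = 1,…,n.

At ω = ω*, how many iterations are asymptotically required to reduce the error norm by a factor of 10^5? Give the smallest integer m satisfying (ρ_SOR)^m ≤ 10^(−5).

m = 257

ρ_J = max_k |cos(kπ/140)| = cos(π/140) = 0.9997482
√(1−ρ_J²) simplifies to sin(π/140) = 0.0224381.
So ω* = 2/1.0224381 = 1.9561086 (Young).
ρ_SOR = ω* − 1 ≈ 0.9561086.
(0.9561086)^m ≤ 10^{−5}  ⇒  m·ln(0.9561086) ≤ −5·ln10  ⇒  m ≥ 256.505  ⇒  m = 257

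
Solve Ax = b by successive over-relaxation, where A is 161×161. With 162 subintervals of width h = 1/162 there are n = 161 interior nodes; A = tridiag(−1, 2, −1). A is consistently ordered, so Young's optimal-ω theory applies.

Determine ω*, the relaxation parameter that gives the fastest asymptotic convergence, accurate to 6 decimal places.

ω* = 1.961955

With n=161, ρ(Jacobi) = cos(π/162) = 0.999812.
1 − cos²(π/162) = sin²(π/162) ⇒ √(1−ρ_J²) = sin(π/162) = 0.0193913.
Then 2/(1+√(1−ρ_J²)) = 2/(1+0.0193913); ω* = 2/1.0193913 = 1.961955.
ρ(B_{ω*}) = ω*−1 = 0.961955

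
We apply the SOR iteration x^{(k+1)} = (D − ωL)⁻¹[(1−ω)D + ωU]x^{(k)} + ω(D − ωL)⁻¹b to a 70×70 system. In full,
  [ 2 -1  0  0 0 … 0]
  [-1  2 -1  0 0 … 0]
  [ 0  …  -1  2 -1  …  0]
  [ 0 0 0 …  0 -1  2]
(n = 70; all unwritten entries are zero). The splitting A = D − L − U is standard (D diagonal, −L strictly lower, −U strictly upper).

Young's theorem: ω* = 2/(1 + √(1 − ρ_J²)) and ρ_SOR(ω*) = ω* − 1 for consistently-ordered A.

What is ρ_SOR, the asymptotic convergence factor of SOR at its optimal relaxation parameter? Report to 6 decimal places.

ρ_SOR = 0.915281

ρ_J = max_k |cos(kπ/71)| = cos(π/71) = 0.999021
√(1−ρ_J²) = |sin(π/71)| = 0.0442333
Then 2/(1+√(1−ρ_J²)) = 2/(1+0.0442333); ω* = 2/1.0442333 = 1.915281.
[ρ_SOR] ω* − 1 = 0.915281.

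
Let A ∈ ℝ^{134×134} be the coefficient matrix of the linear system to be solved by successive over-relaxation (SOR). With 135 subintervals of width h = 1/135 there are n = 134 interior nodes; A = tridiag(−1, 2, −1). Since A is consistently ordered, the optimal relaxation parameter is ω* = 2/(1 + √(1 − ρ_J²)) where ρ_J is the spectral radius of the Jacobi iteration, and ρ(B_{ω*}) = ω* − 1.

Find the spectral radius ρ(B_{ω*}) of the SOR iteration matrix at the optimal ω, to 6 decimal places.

[ρ_J] n=134: ρ(B_J) = cos(π/(n+1)) = cos(π/135) = 0.999729.
1 − cos²(π/135) = sin²(π/135) ⇒ √(1−ρ_J²) = sin(π/135) = 0.0232690.
So ω* = 2/1.0232690 = 1.954520 (Young).
and ρ(B_{ω*}) = 1.954520 − 1 = 0.954520.

ρ_SOR = 0.954520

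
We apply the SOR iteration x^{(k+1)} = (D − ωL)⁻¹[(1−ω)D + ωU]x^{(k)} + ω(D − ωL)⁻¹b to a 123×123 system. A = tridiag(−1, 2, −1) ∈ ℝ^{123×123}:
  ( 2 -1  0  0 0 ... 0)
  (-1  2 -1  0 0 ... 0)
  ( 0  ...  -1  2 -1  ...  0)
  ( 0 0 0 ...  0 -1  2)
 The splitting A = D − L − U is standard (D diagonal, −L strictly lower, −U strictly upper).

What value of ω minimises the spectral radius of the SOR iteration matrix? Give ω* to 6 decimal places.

ω* = 1.950586

n=123: λ(B_J) = 1 − λ(A)/2 = cos(kπ/124); k=1 gives ρ_J = 0.999679.
√(1 − cos²(π/124)) = sin(π/124) ≈ 0.0253327.
So ω* = 2/1.0253327 = 1.950586 (Young).
ρ_SOR = ω* − 1 ≈ 0.950586.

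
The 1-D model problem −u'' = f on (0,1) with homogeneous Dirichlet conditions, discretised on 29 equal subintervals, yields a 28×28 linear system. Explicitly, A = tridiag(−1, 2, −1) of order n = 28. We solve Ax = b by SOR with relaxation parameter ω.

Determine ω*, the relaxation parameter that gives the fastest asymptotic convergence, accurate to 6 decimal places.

With n=28, ρ(Jacobi) = cos(π/29) = 0.994138.
√(1−ρ_J²) simplifies to sin(π/29) = 0.1081190.
So ω* = 2/1.1081190 = 1.804860 (Young).
[ρ_SOR] ω* − 1 = 0.804860.

ω* = 1.804860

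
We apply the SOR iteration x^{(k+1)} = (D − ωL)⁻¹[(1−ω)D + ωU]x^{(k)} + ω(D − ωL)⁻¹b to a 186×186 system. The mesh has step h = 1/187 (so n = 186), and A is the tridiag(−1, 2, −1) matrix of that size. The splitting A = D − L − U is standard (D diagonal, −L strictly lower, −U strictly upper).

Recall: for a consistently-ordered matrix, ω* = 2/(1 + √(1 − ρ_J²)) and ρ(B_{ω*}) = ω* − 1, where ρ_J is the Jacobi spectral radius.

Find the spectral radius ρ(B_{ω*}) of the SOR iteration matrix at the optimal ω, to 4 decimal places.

spectrum of D⁻¹(L+U) = {cos(kπ/187) : 1≤k≤186}; ρ_J = cos(π/187) = 0.9999.
√(1−ρ_J²) simplifies to sin(π/187) = 0.01680.
ω* = 2/(1 + 0.01680) = 2/1.01680 = 1.9670.
ρ_SOR = ω* − 1 = 1.9670 − 1 = 0.9670.

ρ_SOR = 0.9670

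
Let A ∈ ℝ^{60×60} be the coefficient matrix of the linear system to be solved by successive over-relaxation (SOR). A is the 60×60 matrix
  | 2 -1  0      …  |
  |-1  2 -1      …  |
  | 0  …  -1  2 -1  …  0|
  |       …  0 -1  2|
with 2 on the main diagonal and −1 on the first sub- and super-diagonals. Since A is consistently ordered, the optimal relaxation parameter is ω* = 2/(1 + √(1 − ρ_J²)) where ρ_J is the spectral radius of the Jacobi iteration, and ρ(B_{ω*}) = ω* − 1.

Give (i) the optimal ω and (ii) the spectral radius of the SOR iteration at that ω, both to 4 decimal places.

ω* = 1.9021, ρ_SOR = 0.9021

[ρ_J] n=60: ρ(B_J) = cos(π/(n+1)) = cos(π/61) = 0.9987.
√(1 − cos²(π/61)) = sin(π/61) ≈ 0.05148.
ω* = 2/(1+0.05148) = 1.9021
Hence ρ(B_{ω*}) = 1.9021 − 1 = 0.9021.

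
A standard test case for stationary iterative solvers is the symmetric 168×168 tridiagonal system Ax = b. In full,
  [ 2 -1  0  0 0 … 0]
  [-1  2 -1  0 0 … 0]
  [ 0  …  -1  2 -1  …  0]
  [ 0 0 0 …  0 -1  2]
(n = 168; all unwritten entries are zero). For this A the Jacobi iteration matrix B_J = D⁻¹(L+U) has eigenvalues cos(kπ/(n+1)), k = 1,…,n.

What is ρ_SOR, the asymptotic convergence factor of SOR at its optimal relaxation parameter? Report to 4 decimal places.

ρ_SOR = 0.9635

B_J for the 168×168 system has eigenvalues cos(kπ/169); ρ_J = cos(π/169) = 0.9998.
root = sin(π/169) = 0.01859  (since 1−cos² = sin²).
ω* = 2/(1+0.01859) = 1.9635
[ρ_SOR] ω* − 1 = 0.9635.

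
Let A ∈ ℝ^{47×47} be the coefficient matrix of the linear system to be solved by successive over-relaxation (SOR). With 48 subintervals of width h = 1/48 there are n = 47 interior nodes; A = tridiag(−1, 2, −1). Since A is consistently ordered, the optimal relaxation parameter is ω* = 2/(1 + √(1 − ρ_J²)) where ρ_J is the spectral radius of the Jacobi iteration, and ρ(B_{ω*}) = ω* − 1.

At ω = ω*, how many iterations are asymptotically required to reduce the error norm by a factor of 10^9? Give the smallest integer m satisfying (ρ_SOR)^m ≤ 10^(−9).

m = 159

B_J for the 47×47 system has eigenvalues cos(kπ/48); ρ_J = cos(π/48) = 0.9978589.
root = sin(π/48) = 0.0654031  (since 1−cos² = sin²).
ω* = 2/(1 + 0.0654031) = 2/1.0654031 = 1.8772237.
Hence ρ(B_{ω*}) = 1.8772237 − 1 = 0.8772237.
m ≥ 9·ln10 / (−ln 0.8772237) = 158.202; smallest integer m = 159.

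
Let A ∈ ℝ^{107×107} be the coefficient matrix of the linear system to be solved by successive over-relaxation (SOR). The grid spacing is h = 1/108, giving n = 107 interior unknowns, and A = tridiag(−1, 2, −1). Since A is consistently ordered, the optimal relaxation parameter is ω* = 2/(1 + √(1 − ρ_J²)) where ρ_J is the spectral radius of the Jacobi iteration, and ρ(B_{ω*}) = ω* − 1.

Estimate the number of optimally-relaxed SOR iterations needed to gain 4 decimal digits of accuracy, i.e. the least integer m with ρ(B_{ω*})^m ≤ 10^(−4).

½·tridiag(1,0,1) at n=107: λ_k = cos(kπ/108); max |λ| at k=1 ⇒ ρ_J = cos(π/108) ≈ 0.9995770.
√(1−ρ_J²) simplifies to sin(π/108) = 0.0290847.
[ω*] 2 ÷ (1 + 0.0290847) = 2 ÷ 1.0290847 = 1.9434746.
ρ_SOR = ω* − 1 = 1.9434746 − 1 = 0.9434746.
ρ_SOR^m ≤ 10^(−4) ⇔ m ≥ 4·ln10/(−ln 0.9434746) = 9.21034/0.0581858 = 158.292; m = ⌈158.292⌉ = 159.

m = 159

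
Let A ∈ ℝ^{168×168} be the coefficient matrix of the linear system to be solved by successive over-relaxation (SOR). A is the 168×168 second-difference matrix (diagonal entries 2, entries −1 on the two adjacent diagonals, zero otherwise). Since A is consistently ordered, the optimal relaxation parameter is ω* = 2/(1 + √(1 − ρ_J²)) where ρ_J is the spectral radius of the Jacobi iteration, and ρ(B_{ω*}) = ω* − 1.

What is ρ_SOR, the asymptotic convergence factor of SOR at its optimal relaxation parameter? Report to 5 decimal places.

½·tridiag(1,0,1) at n=168: λ_k = cos(kπ/169); max |λ| at k=1 ⇒ ρ_J = cos(π/169) ≈ 0.99983.
1 − cos²(π/169) = sin²(π/169) ⇒ √(1−ρ_J²) = sin(π/169) = 0.018588.
[ω*] 2 ÷ (1 + 0.018588) = 2 ÷ 1.018588 = 1.96350.
ρ_SOR = ω* − 1 ≈ 0.96350.

ρ_SOR = 0.96350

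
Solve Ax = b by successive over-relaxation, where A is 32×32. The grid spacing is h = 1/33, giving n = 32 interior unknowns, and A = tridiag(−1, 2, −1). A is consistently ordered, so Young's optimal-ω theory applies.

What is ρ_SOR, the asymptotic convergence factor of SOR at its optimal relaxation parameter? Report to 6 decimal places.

ρ_SOR = 0.826391

n=32: λ(B_J) = 1 − λ(A)/2 = cos(kπ/33); k=1 gives ρ_J = 0.995472.
√(1−ρ_J²) simplifies to sin(π/33) = 0.0950560.
ω* = 2 / (1 + 0.0950560) = 2 / 1.0950560 ≈ 1.826391.
ρ_SOR = ω* − 1 ≈ 0.826391.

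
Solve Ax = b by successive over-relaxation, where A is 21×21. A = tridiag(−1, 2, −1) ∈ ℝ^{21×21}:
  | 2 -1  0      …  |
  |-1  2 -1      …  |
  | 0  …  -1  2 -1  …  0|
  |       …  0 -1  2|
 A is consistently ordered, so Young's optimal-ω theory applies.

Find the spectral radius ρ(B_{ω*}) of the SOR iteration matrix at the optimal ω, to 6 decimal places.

½·tridiag(1,0,1) at n=21: λ_k = cos(kπ/22); max |λ| at k=1 ⇒ ρ_J = cos(π/22) ≈ 0.989821.
√(1 − cos²(π/22)) = sin(π/22) ≈ 0.1423148.
So ω* = 2/1.1423148 = 1.750831 (Young).
ρ_SOR = ω* − 1 ≈ 0.750831.

ρ_SOR = 0.750831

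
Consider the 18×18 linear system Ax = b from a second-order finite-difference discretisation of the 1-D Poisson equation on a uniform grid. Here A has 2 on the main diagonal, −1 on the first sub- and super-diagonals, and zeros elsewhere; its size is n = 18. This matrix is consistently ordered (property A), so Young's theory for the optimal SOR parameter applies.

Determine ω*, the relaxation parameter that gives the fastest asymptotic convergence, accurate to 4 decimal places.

ω* = 1.7173

½·tridiag(1,0,1) at n=18: λ_k = cos(kπ/19); max |λ| at k=1 ⇒ ρ_J = cos(π/19) ≈ 0.9864.
√(1−ρ_J²) = |sin(π/19)| = 0.16459
Young: ω* = 2/(1+√(1−ρ_J²)) = 2/(1+0.16459) = 2/1.16459 = 1.7173.
ρ_SOR = ω* − 1 ≈ 0.7173.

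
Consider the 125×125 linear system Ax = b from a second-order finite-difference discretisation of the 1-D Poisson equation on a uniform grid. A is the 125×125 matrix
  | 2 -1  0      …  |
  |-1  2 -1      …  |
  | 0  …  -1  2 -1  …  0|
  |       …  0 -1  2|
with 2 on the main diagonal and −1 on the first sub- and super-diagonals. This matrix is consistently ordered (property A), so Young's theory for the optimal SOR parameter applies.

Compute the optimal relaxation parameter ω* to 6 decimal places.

n=125: λ(B_J) = 1 − λ(A)/2 = cos(kπ/126); k=1 gives ρ_J = 0.999689.
√(1 − cos²(π/126)) = sin(π/126) ≈ 0.0249307.
ω* = 2/(1 + 0.0249307) = 2/1.0249307 = 1.951351.
Hence ρ(B_{ω*}) = 1.951351 − 1 = 0.951351.

ω* = 1.951351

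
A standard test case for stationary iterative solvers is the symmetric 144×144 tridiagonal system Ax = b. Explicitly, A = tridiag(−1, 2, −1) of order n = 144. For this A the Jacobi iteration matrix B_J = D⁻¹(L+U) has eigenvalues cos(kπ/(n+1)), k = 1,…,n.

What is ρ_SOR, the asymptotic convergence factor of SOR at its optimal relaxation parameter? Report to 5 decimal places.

ρ_SOR = 0.95759

B_J for the 144×144 system has eigenvalues cos(kπ/145); ρ_J = cos(π/145) = 0.99977.
√(1−ρ_J²) = |sin(π/145)| = 0.021664
ω* = 2 / (1 + 0.021664) = 2 / 1.021664 ≈ 1.95759.
[ρ_SOR] ω* − 1 = 0.95759.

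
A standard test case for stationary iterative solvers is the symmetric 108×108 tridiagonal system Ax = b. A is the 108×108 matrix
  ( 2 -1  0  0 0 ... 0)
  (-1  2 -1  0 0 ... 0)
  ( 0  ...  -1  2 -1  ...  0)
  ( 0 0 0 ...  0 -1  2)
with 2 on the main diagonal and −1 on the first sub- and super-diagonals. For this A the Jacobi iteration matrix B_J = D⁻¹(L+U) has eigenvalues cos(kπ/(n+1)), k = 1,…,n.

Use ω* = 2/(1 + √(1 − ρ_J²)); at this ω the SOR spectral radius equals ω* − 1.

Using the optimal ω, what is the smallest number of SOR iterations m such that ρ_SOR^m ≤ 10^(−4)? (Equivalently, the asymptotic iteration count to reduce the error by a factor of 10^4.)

With n=108, ρ(Jacobi) = cos(π/109) = 0.9995847.
√(1 − cos²(π/109)) = sin(π/109) ≈ 0.0288180.
ω* = 2/(1 + 0.0288180) = 2/1.0288180 = 1.9439784.
[ρ_SOR] ω* − 1 = 0.9439784.
Need (0.9439784)^m ≤ 10^(−4): m ≥ 4·ln10/|ln 0.9439784| = 9.21034/0.057652 = 159.758 ⇒ m = 160.

m = 160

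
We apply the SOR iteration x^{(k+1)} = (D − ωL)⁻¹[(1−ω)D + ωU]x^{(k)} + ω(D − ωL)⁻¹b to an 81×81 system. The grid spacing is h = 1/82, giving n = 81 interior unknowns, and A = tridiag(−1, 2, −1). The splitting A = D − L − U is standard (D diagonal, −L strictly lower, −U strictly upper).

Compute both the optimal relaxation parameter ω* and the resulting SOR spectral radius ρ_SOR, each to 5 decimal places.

ω* = 1.92622, ρ_SOR = 0.92622

½·tridiag(1,0,1) at n=81: λ_k = cos(kπ/82); max |λ| at k=1 ⇒ ρ_J = cos(π/82) ≈ 0.99927.
1 − cos²(π/82) = sin²(π/82) ⇒ √(1−ρ_J²) = sin(π/82) = 0.038303.
So ω* = 2/1.038303 = 1.92622 (Young).
Hence ρ(B_{ω*}) = 1.92622 − 1 = 0.92622.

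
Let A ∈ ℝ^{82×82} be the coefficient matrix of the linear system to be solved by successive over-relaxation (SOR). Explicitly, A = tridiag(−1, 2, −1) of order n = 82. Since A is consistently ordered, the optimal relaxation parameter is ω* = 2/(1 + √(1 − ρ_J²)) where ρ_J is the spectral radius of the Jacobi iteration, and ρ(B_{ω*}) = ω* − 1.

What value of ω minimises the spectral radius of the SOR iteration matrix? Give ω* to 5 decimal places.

B_J for the 82×82 system has eigenvalues cos(kπ/83); ρ_J = cos(π/83) = 0.99928.
√(1 − cos²(π/83)) = sin(π/83) ≈ 0.037841.
Then 2/(1+√(1−ρ_J²)) = 2/(1+0.037841); ω* = 2/1.037841 = 1.92708.
ρ_SOR = ω* − 1 = 1.92708 − 1 = 0.92708.

ω* = 1.92708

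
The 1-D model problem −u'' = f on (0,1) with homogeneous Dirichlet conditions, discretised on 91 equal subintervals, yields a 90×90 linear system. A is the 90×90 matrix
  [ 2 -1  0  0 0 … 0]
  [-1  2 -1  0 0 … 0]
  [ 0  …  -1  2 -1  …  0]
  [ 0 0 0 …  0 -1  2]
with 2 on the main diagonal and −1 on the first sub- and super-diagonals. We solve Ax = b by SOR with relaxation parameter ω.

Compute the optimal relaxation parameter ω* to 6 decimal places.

ω* = 1.933271

½·tridiag(1,0,1) at n=90: λ_k = cos(kπ/91); max |λ| at k=1 ⇒ ρ_J = cos(π/91) ≈ 0.999404.
√(1−ρ_J²) simplifies to sin(π/91) = 0.0345161.
ω* = 2/(1 + 0.0345161) = 2/1.0345161 = 1.933271.
ρ(B_{ω*}) = ω*−1 = 0.933271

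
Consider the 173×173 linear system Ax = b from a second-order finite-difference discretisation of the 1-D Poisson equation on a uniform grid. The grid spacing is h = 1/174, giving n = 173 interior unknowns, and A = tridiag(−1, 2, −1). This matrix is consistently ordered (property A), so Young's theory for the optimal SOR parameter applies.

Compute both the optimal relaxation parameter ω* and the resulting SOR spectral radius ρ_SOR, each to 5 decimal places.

ω* = 1.96453, ρ_SOR = 0.96453

[ρ_J] n=173: ρ(B_J) = cos(π/(n+1)) = cos(π/174) = 0.99984.
root = sin(π/174) = 0.018054  (since 1−cos² = sin²).
Young: ω* = 2/(1+√(1−ρ_J²)) = 2/(1+0.018054) = 2/1.018054 = 1.96453.
Hence ρ(B_{ω*}) = 1.96453 − 1 = 0.96453.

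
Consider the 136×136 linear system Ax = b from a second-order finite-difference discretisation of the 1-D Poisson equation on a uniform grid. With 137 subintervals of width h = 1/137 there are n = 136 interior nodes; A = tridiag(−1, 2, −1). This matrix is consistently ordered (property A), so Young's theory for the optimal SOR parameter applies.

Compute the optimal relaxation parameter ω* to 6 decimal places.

ω* = 1.955169

[ρ_J] n=136: ρ(B_J) = cos(π/(n+1)) = cos(π/137) = 0.999737.
√(1 − cos²(π/137)) = sin(π/137) ≈ 0.0229293.
Young: ω* = 2/(1+√(1−ρ_J²)) = 2/(1+0.0229293) = 2/1.0229293 = 1.955169.
and ρ(B_{ω*}) = 1.955169 − 1 = 0.955169.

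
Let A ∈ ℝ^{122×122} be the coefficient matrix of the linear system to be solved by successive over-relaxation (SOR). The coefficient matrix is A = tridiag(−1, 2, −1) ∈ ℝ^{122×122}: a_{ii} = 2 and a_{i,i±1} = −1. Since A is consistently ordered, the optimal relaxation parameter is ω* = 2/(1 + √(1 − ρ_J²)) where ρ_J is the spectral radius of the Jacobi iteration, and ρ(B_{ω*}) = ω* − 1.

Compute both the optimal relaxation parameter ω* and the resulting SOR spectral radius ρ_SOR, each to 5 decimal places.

B_J for the 122×122 system has eigenvalues cos(kπ/123); ρ_J = cos(π/123) = 0.99967.
√(1 − cos²(π/123)) = sin(π/123) ≈ 0.025539.
Young: ω* = 2/(1+√(1−ρ_J²)) = 2/(1+0.025539) = 2/1.025539 = 1.95019.
and ρ(B_{ω*}) = 1.95019 − 1 = 0.95019.

ω* = 1.95019, ρ_SOR = 0.95019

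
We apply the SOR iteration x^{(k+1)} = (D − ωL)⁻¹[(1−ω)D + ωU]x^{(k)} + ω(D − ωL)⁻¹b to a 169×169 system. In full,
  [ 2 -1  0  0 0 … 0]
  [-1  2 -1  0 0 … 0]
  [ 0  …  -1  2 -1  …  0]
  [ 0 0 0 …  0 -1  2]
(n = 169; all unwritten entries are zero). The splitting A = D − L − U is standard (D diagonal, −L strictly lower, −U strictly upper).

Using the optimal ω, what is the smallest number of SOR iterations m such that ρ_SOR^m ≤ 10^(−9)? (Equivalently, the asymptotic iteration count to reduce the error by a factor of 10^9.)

ρ_J = max_k |cos(kπ/170)| = cos(π/170) = 0.9998293
root = sin(π/170) = 0.0184789  (since 1−cos² = sin²).
ω* = 2/(1+0.0184789) = 1.9637127
At ω = 1.9637127 every |λ(B_ω)| = ω−1, so ρ_SOR = 0.9637127.
m ≥ 9·ln10 / (−ln 0.9637127) = 560.663; smallest integer m = 561.

m = 561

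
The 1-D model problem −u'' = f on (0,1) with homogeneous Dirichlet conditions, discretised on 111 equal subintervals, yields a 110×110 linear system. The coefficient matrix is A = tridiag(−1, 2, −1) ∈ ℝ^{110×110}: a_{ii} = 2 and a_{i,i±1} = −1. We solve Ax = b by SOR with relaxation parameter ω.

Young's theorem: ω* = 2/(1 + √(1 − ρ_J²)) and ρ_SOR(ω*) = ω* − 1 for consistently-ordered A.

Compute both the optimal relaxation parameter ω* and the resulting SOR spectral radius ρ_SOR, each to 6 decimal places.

ω* = 1.944960, ρ_SOR = 0.944960

ρ_J = max_k |cos(kπ/111)| = cos(π/111) = 0.999600
√(1−ρ_J²) = |sin(π/111)| = 0.0282989
Young: ω* = 2/(1+√(1−ρ_J²)) = 2/(1+0.0282989) = 2/1.0282989 = 1.944960.
[ρ_SOR] ω* − 1 = 0.944960.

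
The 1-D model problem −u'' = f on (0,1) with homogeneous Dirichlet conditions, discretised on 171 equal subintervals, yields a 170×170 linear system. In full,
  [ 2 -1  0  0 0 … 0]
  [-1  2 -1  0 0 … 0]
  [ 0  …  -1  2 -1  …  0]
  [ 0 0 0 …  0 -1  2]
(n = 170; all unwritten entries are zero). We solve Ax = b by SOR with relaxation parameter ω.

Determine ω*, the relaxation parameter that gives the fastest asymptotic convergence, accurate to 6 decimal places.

ω* = 1.963921

spectrum of D⁻¹(L+U) = {cos(kπ/171) : 1≤k≤170}; ρ_J = cos(π/171) = 0.999831.
√(1−ρ_J²) simplifies to sin(π/171) = 0.0183709.
Young: ω* = 2/(1+√(1−ρ_J²)) = 2/(1+0.0183709) = 2/1.0183709 = 1.963921.
[ρ_SOR] ω* − 1 = 0.963921.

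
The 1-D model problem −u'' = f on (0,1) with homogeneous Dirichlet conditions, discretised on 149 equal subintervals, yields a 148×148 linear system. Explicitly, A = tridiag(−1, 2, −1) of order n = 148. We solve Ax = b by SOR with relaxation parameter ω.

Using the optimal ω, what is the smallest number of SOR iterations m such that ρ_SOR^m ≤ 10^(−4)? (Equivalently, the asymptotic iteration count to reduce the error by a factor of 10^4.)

[ρ_J] n=148: ρ(B_J) = cos(π/(n+1)) = cos(π/149) = 0.9997777.
1 − cos²(π/149) = sin²(π/149) ⇒ √(1−ρ_J²) = sin(π/149) = 0.0210830.
ω* = 2/(1 + 0.0210830) = 2/1.0210830 = 1.9587046.
Hence ρ(B_{ω*}) = 1.9587046 − 1 = 0.9587046.
(0.9587046)^m ≤ 10^{−4}  ⇒  m·ln(0.9587046) ≤ −4·ln10  ⇒  m ≥ 218.398  ⇒  m = 219

m = 219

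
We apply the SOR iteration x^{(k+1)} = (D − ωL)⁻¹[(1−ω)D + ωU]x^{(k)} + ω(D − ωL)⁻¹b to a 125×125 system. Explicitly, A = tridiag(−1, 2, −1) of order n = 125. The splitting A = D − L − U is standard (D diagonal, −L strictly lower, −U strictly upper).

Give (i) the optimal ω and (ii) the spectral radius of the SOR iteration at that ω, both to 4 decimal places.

ω* = 1.9514, ρ_SOR = 0.9514

ρ_J = max_k |cos(kπ/126)| = cos(π/126) = 0.9997
1 − cos²(π/126) = sin²(π/126) ⇒ √(1−ρ_J²) = sin(π/126) = 0.02493.
[ω*] 2 ÷ (1 + 0.02493) = 2 ÷ 1.02493 = 1.9514.
ρ_SOR = ω* − 1 = 1.9514 − 1 = 0.9514.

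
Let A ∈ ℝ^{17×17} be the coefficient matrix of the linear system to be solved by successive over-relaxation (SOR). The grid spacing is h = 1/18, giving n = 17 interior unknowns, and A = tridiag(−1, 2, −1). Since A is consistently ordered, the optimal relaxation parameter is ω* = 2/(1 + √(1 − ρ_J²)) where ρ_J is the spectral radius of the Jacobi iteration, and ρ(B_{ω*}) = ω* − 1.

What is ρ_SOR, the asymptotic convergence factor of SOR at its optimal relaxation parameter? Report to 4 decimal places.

ρ_SOR = 0.7041

½·tridiag(1,0,1) at n=17: λ_k = cos(kπ/18); max |λ| at k=1 ⇒ ρ_J = cos(π/18) ≈ 0.9848.
√(1 − cos²(π/18)) = sin(π/18) ≈ 0.17365.
[ω*] 2 ÷ (1 + 0.17365) = 2 ÷ 1.17365 = 1.7041.
and ρ(B_{ω*}) = 1.7041 − 1 = 0.7041.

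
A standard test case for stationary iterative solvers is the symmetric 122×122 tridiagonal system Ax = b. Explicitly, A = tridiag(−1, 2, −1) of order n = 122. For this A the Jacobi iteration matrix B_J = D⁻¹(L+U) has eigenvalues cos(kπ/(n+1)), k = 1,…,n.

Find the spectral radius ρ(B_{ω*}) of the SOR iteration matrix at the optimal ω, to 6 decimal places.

ρ_SOR = 0.950195

[ρ_J] n=122: ρ(B_J) = cos(π/(n+1)) = cos(π/123) = 0.999674.
√(1−ρ_J²) = |sin(π/123)| = 0.0255386
Young: ω* = 2/(1+√(1−ρ_J²)) = 2/(1+0.0255386) = 2/1.0255386 = 1.950195.
[ρ_SOR] ω* − 1 = 0.950195.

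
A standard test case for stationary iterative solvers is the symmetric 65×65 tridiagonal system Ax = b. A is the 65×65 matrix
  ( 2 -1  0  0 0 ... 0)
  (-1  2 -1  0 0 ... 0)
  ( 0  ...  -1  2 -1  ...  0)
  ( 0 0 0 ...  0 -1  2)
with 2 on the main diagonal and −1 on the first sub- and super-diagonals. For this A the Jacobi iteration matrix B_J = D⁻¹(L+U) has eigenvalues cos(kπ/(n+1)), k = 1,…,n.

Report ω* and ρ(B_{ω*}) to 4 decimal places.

ω* = 1.9092, ρ_SOR = 0.9092

ρ_J = max_k |cos(kπ/66)| = cos(π/66) = 0.9989
√(1−ρ_J²) simplifies to sin(π/66) = 0.04758.
ω* = 2/(1 + 0.04758) = 2/1.04758 = 1.9092.
ρ(B_{ω*}) = ω*−1 = 0.9092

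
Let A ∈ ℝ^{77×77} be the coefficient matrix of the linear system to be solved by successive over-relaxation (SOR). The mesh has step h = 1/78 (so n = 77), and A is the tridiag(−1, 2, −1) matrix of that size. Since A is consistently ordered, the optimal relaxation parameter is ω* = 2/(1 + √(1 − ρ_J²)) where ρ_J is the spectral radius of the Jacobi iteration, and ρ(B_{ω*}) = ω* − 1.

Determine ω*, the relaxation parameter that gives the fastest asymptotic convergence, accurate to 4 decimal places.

ω* = 1.9226

ρ_J = max_k |cos(kπ/78)| = cos(π/78) = 0.9992
√(1−ρ_J²) = |sin(π/78)| = 0.04027
ω* = 2/(1 + 0.04027) = 2/1.04027 = 1.9226.
and ρ(B_{ω*}) = 1.9226 − 1 = 0.9226.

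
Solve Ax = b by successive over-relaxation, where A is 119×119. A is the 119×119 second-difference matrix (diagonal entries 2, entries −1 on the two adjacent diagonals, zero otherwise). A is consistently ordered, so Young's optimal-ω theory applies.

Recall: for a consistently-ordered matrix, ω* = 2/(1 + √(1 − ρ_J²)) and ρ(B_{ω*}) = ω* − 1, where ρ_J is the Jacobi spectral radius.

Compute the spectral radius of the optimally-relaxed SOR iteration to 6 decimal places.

½·tridiag(1,0,1) at n=119: λ_k = cos(kπ/120); max |λ| at k=1 ⇒ ρ_J = cos(π/120) ≈ 0.999657.
√(1−ρ_J²) = |sin(π/120)| = 0.0261769
[ω*] 2 ÷ (1 + 0.0261769) = 2 ÷ 1.0261769 = 1.948982.
Hence ρ(B_{ω*}) = 1.948982 − 1 = 0.948982.

ρ_SOR = 0.948982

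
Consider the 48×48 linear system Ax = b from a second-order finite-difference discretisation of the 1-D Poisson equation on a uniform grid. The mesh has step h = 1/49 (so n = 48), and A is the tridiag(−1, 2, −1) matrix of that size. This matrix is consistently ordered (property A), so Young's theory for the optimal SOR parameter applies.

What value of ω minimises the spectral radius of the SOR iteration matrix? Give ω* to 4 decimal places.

ω* = 1.8796

With n=48, ρ(Jacobi) = cos(π/49) = 0.9979.
root = sin(π/49) = 0.06407  (since 1−cos² = sin²).
ω* = 2/(1+0.06407) = 1.8796
ρ(B_{ω*}) = ω*−1 = 0.8796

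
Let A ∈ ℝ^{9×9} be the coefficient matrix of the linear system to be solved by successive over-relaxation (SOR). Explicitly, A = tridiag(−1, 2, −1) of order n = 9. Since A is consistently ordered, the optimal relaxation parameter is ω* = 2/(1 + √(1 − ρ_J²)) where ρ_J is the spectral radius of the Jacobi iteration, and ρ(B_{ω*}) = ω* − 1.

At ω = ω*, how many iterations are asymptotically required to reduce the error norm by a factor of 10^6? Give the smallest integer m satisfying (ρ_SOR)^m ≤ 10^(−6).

With n=9, ρ(Jacobi) = cos(π/10) = 0.9510565.
root = sin(π/10) = 0.3090170  (since 1−cos² = sin²).
Then 2/(1+√(1−ρ_J²)) = 2/(1+0.3090170); ω* = 2/1.3090170 = 1.5278640.
and ρ(B_{ω*}) = 1.5278640 − 1 = 0.5278640.
Need (0.5278640)^m ≤ 10^(−6): m ≥ 6·ln10/|ln 0.5278640| = 13.8155/0.638917 = 21.623 ⇒ m = 22.

m = 22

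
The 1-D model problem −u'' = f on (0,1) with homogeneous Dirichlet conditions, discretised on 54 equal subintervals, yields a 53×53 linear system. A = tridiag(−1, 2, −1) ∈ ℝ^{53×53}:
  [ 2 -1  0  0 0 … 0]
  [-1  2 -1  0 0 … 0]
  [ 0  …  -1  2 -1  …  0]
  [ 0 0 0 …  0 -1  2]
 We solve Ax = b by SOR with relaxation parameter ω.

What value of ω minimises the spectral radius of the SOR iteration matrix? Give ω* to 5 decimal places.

ω* = 1.89010

ρ_J = max_k |cos(kπ/54)| = cos(π/54) = 0.99831
1 − cos²(π/54) = sin²(π/54) ⇒ √(1−ρ_J²) = sin(π/54) = 0.058145.
[ω*] 2 ÷ (1 + 0.058145) = 2 ÷ 1.058145 = 1.89010.
Hence ρ(B_{ω*}) = 1.89010 − 1 = 0.89010.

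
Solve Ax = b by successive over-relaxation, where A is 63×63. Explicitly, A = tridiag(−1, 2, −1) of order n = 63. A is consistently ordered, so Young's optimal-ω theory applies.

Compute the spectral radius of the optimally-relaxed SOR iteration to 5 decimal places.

ρ_SOR = 0.90645

½·tridiag(1,0,1) at n=63: λ_k = cos(kπ/64); max |λ| at k=1 ⇒ ρ_J = cos(π/64) ≈ 0.99880.
√(1−ρ_J²) = |sin(π/64)| = 0.049068
So ω* = 2/1.049068 = 1.90645 (Young).
ρ(B_{ω*}) = ω*−1 = 0.90645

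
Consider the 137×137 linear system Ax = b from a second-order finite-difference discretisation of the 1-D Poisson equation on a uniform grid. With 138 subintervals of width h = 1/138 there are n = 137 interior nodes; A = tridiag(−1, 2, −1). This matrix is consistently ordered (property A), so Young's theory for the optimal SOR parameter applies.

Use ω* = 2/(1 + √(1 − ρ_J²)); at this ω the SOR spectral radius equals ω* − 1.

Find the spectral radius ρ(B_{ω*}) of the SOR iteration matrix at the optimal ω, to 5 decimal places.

ρ_SOR = 0.95549

[ρ_J] n=137: ρ(B_J) = cos(π/(n+1)) = cos(π/138) = 0.99974.
1 − cos²(π/138) = sin²(π/138) ⇒ √(1−ρ_J²) = sin(π/138) = 0.022763.
ω* = 2 / (1 + 0.022763) = 2 / 1.022763 ≈ 1.95549.
ρ_SOR = ω* − 1 ≈ 0.95549.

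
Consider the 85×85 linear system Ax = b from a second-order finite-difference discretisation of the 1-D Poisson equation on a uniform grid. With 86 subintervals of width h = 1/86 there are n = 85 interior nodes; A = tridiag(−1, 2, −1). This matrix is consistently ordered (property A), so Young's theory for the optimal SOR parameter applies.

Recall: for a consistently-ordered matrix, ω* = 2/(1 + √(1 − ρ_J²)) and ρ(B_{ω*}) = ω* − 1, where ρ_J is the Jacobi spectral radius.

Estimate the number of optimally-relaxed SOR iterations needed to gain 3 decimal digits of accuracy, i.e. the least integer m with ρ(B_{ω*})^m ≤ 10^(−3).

[ρ_J] n=85: ρ(B_J) = cos(π/(n+1)) = cos(π/86) = 0.9993328.
√(1 − cos²(π/86)) = sin(π/86) ≈ 0.0365220.
ω* = 2/(1 + 0.0365220) = 2/1.0365220 = 1.9295297.
and ρ(B_{ω*}) = 1.9295297 − 1 = 0.9295297.
3·ln10 = 6.90776; −ln(0.9295297) = 0.0730765; m = ⌈6.90776/0.0730765⌉ = ⌈94.528⌉ = 95.

m = 95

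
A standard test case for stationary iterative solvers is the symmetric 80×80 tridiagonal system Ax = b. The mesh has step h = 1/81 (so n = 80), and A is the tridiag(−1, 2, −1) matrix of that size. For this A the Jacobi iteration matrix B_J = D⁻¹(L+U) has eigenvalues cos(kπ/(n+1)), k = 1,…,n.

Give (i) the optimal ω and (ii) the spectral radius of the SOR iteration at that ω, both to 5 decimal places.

ω* = 1.92534, ρ_SOR = 0.92534

½·tridiag(1,0,1) at n=80: λ_k = cos(kπ/81); max |λ| at k=1 ⇒ ρ_J = cos(π/81) ≈ 0.99925.
√(1−ρ_J²) simplifies to sin(π/81) = 0.038775.
So ω* = 2/1.038775 = 1.92534 (Young).
ρ(B_{ω*}) = ω*−1 = 0.92534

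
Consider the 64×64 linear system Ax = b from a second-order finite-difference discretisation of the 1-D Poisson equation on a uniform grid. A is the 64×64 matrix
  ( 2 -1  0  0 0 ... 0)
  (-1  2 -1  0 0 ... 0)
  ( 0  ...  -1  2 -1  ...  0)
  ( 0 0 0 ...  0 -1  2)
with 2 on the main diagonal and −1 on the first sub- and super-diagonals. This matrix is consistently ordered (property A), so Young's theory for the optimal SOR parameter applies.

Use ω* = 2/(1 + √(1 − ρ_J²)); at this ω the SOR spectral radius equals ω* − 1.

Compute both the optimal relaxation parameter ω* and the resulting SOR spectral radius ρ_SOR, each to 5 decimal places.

n=64: λ(B_J) = 1 − λ(A)/2 = cos(kπ/65); k=1 gives ρ_J = 0.99883.
root = sin(π/65) = 0.048313  (since 1−cos² = sin²).
ω* = 2/(1 + 0.048313) = 2/1.048313 = 1.90783.
ρ(B_{ω*}) = ω*−1 = 0.90783

ω* = 1.90783, ρ_SOR = 0.90783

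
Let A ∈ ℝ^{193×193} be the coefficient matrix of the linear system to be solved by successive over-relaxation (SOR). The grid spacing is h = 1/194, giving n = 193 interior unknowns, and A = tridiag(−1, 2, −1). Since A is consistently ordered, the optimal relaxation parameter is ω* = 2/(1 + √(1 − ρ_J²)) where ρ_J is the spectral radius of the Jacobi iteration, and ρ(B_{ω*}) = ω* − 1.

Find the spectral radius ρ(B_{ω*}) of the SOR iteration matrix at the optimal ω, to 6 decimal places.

B_J for the 193×193 system has eigenvalues cos(kπ/194); ρ_J = cos(π/194) = 0.999869.
√(1−ρ_J²) simplifies to sin(π/194) = 0.0161931.
So ω* = 2/1.0161931 = 1.968130 (Young).
Hence ρ(B_{ω*}) = 1.968130 − 1 = 0.968130.

ρ_SOR = 0.968130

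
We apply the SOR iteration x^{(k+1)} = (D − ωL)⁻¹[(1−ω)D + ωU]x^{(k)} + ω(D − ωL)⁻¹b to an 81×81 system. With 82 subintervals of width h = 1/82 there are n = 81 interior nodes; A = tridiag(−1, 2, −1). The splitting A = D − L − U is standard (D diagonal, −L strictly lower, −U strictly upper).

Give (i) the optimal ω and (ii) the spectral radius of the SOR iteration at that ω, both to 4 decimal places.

n=81: λ(B_J) = 1 − λ(A)/2 = cos(kπ/82); k=1 gives ρ_J = 0.9993.
√(1 − cos²(π/82)) = sin(π/82) ≈ 0.03830.
ω* = 2 / (1 + 0.03830) = 2 / 1.03830 ≈ 1.9262.
ρ_SOR = ω* − 1 ≈ 0.9262.

ω* = 1.9262, ρ_SOR = 0.9262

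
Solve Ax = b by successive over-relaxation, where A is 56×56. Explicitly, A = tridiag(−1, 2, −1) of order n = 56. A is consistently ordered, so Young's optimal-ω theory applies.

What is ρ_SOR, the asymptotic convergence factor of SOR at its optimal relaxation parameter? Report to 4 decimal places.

[ρ_J] n=56: ρ(B_J) = cos(π/(n+1)) = cos(π/57) = 0.9985.
√(1−ρ_J²) = |sin(π/57)| = 0.05509
So ω* = 2/1.05509 = 1.8956 (Young).
At ω = 1.8956 every |λ(B_ω)| = ω−1, so ρ_SOR = 0.8956.

ρ_SOR = 0.8956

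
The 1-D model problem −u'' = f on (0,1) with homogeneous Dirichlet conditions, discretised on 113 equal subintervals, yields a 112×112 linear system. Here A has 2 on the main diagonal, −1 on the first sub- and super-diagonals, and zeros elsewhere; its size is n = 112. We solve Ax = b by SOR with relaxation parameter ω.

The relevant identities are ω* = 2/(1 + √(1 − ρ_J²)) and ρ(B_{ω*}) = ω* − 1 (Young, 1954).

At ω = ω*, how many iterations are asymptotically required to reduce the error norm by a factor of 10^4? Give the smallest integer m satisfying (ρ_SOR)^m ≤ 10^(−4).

½·tridiag(1,0,1) at n=112: λ_k = cos(kπ/113); max |λ| at k=1 ⇒ ρ_J = cos(π/113) ≈ 0.9996136.
root = sin(π/113) = 0.0277981  (since 1−cos² = sin²).
Then 2/(1+√(1−ρ_J²)) = 2/(1+0.0277981); ω* = 2/1.0277981 = 1.9459075.
Hence ρ(B_{ω*}) = 1.9459075 − 1 = 0.9459075.
For 4 digits: m = 4·ln10 / (−ln 0.9459075) = 9.21034/0.0556105 = 165.622; round up → m = 166.

m = 166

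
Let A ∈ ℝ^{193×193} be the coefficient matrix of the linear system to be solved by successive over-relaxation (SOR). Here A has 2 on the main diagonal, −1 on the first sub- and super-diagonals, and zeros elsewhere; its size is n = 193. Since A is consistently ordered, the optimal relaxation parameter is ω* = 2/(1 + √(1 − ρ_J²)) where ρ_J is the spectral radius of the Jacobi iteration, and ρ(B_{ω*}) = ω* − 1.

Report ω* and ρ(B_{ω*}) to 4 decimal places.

½·tridiag(1,0,1) at n=193: λ_k = cos(kπ/194); max |λ| at k=1 ⇒ ρ_J = cos(π/194) ≈ 0.9999.
root = sin(π/194) = 0.01619  (since 1−cos² = sin²).
So ω* = 2/1.01619 = 1.9681 (Young).
and ρ(B_{ω*}) = 1.9681 − 1 = 0.9681.

ω* = 1.9681, ρ_SOR = 0.9681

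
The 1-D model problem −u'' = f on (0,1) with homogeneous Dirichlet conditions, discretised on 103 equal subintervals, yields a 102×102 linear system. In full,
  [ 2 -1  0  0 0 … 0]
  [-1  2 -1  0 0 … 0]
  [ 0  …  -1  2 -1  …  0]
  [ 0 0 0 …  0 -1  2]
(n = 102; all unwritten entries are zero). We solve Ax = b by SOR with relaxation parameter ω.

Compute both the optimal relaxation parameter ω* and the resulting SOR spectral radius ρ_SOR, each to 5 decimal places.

ρ_J = max_k |cos(kπ/103)| = cos(π/103) = 0.99953
√(1−ρ_J²) simplifies to sin(π/103) = 0.030496.
So ω* = 2/1.030496 = 1.94081 (Young).
At ω = 1.94081 every |λ(B_ω)| = ω−1, so ρ_SOR = 0.94081.

ω* = 1.94081, ρ_SOR = 0.94081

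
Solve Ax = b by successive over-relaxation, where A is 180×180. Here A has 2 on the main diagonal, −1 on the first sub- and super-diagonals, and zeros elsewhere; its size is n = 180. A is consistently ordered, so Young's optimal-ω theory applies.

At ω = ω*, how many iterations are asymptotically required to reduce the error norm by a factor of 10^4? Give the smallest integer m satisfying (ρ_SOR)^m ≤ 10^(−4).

m = 266

With n=180, ρ(Jacobi) = cos(π/181) = 0.9998494.
√(1 − cos²(π/181)) = sin(π/181) ≈ 0.0173560.
So ω* = 2/1.0173560 = 1.9658802 (Young).
[ρ_SOR] ω* − 1 = 0.9658802.
4·ln10 = 9.21034; −ln(0.9658802) = 0.0347155; m = ⌈9.21034/0.0347155⌉ = ⌈265.309⌉ = 266.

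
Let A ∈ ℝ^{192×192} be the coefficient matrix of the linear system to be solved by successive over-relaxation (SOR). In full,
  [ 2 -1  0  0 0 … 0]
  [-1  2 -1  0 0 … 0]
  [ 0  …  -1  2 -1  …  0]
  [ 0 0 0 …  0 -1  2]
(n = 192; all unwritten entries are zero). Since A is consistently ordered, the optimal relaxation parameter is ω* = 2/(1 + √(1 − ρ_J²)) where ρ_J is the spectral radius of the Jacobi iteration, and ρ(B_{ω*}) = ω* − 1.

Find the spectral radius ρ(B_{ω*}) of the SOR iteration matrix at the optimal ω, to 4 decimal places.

spectrum of D⁻¹(L+U) = {cos(kπ/193) : 1≤k≤192}; ρ_J = cos(π/193) = 0.9999.
√(1−ρ_J²) = |sin(π/193)| = 0.01628
[ω*] 2 ÷ (1 + 0.01628) = 2 ÷ 1.01628 = 1.9680.
[ρ_SOR] ω* − 1 = 0.9680.

ρ_SOR = 0.9680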